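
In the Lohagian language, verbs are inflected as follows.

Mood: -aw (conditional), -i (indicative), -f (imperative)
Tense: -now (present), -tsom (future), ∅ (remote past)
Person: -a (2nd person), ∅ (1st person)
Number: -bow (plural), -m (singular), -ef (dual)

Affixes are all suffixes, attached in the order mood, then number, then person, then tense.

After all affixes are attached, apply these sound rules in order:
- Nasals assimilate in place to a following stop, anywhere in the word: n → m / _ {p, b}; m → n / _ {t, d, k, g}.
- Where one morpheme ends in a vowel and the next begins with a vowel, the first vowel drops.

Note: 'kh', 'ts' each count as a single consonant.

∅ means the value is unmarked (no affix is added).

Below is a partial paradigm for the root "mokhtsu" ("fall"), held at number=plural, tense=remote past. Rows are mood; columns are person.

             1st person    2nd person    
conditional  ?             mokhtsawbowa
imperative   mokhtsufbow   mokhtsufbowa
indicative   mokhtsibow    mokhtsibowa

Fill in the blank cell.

mokhtsawbow

Attach mood conditional -aw → mokhtsuaw.
Attach number plural -bow → mokhtsuawbow.
person = 1st person: zero marking, form stays mokhtsuawbow.
tense = remote past: zero marking, form stays mokhtsuawbow.
Nasal assimilation: no change.
Apply vowel deletion: mokhtsuawbow → mokhtsawbow.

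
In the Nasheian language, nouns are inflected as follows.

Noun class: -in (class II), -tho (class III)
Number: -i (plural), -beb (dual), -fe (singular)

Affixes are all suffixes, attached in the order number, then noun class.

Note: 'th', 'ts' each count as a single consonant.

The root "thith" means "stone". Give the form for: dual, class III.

Attach number dual -beb → thithbeb.
Attach noun class class III -tho → thithbebtho.

thithbebtho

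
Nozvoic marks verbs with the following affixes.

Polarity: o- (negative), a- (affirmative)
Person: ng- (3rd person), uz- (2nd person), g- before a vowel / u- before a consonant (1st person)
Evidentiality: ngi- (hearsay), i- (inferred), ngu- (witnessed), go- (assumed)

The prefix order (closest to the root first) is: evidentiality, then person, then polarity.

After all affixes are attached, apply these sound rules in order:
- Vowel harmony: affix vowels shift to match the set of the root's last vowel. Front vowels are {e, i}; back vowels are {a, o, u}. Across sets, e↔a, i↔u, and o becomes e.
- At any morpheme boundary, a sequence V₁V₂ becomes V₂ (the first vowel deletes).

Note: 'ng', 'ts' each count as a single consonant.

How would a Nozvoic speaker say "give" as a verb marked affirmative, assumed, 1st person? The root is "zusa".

Attach evidentiality assumed go- → gozusa.
Attach person 1st person u- (before consonant 'g') → ugozusa.
Attach polarity affirmative a- → augozusa.
Vowel harmony: no change.
Apply vowel deletion: augozusa → ugozusa.

ugozusa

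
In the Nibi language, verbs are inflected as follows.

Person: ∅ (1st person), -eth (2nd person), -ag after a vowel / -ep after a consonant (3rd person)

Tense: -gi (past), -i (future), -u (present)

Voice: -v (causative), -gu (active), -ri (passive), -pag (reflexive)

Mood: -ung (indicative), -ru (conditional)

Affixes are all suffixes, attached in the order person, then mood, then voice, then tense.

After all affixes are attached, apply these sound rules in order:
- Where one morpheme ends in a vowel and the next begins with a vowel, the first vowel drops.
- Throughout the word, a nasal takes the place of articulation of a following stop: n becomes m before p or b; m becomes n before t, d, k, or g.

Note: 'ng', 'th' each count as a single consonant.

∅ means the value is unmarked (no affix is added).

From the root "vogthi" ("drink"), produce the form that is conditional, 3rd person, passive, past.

Attach person 3rd person -ag (after vowel 'i') → vogthiag.
Attach mood conditional -ru → vogthiagru.
Attach voice passive -ri → vogthiagruri.
Attach tense past -gi → vogthiagrurigi.
Apply vowel deletion: vogthiagrurigi → vogthagrurigi.
Nasal assimilation: no change.

vogthagrurigi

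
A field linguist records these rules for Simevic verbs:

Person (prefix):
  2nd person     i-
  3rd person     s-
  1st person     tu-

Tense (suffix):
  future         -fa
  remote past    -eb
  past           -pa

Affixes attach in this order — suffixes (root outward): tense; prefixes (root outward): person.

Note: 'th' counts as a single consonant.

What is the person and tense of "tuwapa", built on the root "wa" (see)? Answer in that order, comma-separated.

1st person, past

Segment: tu-wa-pa.
person: tu- → 1st person.
tense: -pa → past.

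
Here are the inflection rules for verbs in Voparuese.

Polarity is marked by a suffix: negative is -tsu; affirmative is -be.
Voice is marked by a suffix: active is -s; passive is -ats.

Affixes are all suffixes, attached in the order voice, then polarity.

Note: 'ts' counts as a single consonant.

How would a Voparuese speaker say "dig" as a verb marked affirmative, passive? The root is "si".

siatsbe

Attach voice passive -ats → siats.
Attach polarity affirmative -be → siatsbe.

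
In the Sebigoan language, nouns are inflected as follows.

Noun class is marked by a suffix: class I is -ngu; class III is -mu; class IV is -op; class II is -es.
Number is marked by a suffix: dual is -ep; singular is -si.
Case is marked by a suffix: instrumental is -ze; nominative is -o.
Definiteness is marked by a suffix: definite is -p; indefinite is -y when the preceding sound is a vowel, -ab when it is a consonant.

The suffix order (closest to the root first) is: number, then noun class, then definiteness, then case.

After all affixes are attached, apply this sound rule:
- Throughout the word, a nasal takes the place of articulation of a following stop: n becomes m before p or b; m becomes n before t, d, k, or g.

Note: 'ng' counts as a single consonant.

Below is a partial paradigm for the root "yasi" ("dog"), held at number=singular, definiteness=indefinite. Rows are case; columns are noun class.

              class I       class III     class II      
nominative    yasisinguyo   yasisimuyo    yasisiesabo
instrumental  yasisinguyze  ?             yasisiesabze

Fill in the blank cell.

Attach number singular -si → yasisi.
Attach noun class class III -mu → yasisimu.
Attach definiteness indefinite -y (after vowel 'u') → yasisimuy.
Attach case instrumental -ze → yasisimuyze.
Nasal assimilation: no change.

yasisimuyze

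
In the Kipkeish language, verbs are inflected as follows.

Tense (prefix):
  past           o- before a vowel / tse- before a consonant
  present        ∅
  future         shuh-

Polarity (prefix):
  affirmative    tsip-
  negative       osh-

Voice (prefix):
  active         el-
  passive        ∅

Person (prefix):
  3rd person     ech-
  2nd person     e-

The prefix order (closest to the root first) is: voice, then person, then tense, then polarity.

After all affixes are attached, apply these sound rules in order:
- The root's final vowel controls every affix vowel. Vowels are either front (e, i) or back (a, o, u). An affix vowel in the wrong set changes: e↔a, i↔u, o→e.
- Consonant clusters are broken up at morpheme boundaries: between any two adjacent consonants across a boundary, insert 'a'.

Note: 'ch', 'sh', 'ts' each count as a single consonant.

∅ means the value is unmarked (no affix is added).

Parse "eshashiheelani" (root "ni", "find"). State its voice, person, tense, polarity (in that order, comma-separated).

Segment: osh-shuh-e-el-ni.
voice: el- → active.
person: e- → 2nd person.
tense: shuh- → future.
polarity: osh- → negative.

active, 2nd person, future, negative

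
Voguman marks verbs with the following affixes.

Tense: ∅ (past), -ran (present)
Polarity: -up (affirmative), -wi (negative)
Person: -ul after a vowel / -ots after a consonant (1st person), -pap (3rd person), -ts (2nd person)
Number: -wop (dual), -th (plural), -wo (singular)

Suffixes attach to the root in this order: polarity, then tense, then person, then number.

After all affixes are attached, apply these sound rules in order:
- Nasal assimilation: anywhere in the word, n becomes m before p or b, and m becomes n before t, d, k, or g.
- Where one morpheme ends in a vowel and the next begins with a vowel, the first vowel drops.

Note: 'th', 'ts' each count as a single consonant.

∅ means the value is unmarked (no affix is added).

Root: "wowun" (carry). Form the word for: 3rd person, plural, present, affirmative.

wowunuprampapth

Attach polarity affirmative -up → wowunup.
Attach tense present -ran → wowunupran.
Attach person 3rd person -pap → wowunupranpap.
Attach number plural -th → wowunupranpapth.
Apply nasal assimilation: wowunupranpapth → wowunuprampapth.
Vowel deletion: no change.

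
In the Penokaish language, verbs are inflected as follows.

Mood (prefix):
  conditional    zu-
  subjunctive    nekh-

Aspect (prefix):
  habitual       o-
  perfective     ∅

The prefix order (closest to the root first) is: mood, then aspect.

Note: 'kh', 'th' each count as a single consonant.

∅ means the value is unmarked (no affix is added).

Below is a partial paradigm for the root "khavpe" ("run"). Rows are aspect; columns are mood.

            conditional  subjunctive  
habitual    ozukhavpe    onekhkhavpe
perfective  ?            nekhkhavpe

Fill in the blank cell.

Attach mood conditional zu- → zukhavpe.
aspect = perfective: zero marking, form stays zukhavpe.

zukhavpe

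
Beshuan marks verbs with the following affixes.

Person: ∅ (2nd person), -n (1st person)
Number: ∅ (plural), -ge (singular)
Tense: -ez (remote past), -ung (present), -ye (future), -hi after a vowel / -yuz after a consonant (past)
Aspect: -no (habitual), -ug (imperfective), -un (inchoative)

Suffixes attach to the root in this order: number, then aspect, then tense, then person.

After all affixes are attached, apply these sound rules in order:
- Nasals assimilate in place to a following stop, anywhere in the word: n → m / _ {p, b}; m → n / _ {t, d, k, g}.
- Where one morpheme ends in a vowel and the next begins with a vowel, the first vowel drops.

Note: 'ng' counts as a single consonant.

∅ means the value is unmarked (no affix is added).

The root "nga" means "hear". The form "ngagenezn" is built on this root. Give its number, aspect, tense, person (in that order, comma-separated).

Segment: nga-ge-no-ez-n.
number: -ge → singular.
aspect: -no → habitual.
tense: -ez → remote past.
person: -n → 1st person.

singular, habitual, remote past, 1st person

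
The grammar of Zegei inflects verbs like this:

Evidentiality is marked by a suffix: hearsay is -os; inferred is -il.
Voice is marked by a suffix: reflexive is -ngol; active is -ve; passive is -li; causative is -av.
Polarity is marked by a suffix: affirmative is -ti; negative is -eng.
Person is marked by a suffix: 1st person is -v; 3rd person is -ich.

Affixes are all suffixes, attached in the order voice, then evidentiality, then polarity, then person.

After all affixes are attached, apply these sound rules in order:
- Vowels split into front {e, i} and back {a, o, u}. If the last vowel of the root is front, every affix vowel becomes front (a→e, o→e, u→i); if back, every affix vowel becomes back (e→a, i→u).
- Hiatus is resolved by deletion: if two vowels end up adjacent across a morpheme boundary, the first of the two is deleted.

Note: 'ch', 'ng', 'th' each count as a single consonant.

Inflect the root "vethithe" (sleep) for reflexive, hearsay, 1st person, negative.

vethithengelesengv

Attach voice reflexive -ngol → vethithengol.
Attach evidentiality hearsay -os → vethithengolos.
Attach polarity negative -eng → vethithengoloseng.
Attach person 1st person -v → vethithengolosengv.
Apply vowel harmony: vethithengolosengv → vethithengelesengv.
Vowel deletion: no change.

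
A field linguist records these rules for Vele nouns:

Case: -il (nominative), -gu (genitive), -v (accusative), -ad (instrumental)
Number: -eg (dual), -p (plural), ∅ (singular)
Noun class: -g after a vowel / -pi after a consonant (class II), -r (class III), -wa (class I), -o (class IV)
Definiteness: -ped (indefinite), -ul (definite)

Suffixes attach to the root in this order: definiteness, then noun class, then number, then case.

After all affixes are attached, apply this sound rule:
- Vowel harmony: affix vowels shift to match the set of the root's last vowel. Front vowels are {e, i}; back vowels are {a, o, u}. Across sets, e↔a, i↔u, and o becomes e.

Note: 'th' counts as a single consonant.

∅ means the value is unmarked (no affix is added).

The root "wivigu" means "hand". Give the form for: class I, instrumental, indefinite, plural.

wivigupadwapad

Attach definiteness indefinite -ped → wiviguped.
Attach noun class class I -wa → wivigupedwa.
Attach number plural -p → wivigupedwap.
Attach case instrumental -ad → wivigupedwapad.
Apply vowel harmony: wivigupedwapad → wivigupadwapad.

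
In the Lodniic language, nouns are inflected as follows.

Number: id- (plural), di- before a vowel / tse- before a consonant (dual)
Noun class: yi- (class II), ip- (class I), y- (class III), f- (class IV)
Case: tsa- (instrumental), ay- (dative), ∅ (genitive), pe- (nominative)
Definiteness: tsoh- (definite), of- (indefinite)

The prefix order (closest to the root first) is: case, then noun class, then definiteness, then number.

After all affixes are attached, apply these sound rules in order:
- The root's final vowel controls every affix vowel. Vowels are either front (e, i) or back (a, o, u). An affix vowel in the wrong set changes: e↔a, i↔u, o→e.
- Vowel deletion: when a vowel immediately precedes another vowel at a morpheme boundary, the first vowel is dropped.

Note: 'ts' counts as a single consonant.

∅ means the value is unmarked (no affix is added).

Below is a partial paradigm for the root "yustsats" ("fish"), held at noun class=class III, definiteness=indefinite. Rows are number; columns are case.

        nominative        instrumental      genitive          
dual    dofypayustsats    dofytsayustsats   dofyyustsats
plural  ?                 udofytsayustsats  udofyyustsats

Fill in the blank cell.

Attach case nominative pe- → peyustsats.
Attach noun class class III y- → ypeyustsats.
Attach definiteness indefinite of- → ofypeyustsats.
Attach number plural id- → idofypeyustsats.
Apply vowel harmony: idofypeyustsats → udofypayustsats.
Vowel deletion: no change.

udofypayustsats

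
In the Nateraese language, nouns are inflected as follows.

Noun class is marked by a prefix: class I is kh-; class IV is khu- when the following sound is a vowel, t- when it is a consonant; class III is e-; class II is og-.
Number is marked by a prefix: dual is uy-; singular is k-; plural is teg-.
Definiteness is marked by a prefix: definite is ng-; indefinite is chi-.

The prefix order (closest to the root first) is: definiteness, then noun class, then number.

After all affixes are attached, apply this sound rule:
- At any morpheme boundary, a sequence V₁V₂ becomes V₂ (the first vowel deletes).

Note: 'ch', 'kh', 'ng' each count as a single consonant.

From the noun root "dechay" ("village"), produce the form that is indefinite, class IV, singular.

Attach definiteness indefinite chi- → chidechay.
Attach noun class class IV t- (before consonant 'ch') → tchidechay.
Attach number singular k- → ktchidechay.
Vowel deletion: no change.

ktchidechay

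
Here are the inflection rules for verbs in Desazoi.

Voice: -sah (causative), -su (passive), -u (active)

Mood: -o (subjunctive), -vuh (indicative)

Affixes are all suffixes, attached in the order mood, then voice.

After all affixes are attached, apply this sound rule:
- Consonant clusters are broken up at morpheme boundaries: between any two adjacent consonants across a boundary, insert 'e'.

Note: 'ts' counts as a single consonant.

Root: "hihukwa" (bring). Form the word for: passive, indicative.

hihukwavuhesu

Attach mood indicative -vuh → hihukwavuh.
Attach voice passive -su → hihukwavuhsu.
Apply epenthesis: hihukwavuhsu → hihukwavuhesu.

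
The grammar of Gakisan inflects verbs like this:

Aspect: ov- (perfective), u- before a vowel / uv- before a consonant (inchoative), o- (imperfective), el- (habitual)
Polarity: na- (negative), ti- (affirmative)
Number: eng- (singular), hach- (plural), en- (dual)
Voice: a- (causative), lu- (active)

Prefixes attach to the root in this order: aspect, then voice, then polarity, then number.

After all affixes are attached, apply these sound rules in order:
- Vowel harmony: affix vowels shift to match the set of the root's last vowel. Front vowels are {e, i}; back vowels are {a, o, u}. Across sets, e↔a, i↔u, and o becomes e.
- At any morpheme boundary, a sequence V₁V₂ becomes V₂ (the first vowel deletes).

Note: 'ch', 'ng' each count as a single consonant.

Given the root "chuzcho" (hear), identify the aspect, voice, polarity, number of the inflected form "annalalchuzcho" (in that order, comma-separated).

habitual, active, negative, dual

Segment: en-na-lu-el-chuzcho.
aspect: el- → habitual.
voice: lu- → active.
polarity: na- → negative.
number: en- → dual.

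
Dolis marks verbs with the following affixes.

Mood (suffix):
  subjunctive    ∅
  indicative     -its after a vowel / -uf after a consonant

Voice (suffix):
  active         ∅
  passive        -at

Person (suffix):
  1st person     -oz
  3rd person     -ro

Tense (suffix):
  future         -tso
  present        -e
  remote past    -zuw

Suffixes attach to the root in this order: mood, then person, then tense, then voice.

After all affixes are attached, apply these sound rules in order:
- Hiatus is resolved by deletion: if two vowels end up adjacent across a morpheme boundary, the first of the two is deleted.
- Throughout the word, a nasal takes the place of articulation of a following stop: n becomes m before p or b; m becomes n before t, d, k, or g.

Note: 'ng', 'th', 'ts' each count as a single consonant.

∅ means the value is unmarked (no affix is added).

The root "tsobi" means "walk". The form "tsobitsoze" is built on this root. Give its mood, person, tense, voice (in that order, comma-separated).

Segment: tsobi-its-oz-e.
mood: -its/uf → indicative.
person: -oz → 1st person.
tense: -e → present.
voice: ∅ → active.

indicative, 1st person, present, active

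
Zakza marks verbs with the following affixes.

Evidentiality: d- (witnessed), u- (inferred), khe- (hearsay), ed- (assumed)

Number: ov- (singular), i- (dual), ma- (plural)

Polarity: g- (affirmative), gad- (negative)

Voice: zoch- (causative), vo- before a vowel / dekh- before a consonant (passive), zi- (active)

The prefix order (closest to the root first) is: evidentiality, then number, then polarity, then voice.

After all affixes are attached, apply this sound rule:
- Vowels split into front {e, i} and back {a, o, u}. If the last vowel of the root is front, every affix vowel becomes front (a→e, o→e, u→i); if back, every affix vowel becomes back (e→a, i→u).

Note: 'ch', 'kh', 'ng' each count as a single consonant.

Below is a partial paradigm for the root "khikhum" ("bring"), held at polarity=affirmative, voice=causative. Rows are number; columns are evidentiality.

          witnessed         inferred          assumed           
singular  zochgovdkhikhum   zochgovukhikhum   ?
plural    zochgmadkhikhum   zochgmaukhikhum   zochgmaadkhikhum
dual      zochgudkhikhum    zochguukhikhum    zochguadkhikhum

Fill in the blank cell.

Attach evidentiality assumed ed- → edkhikhum.
Attach number singular ov- → ovedkhikhum.
Attach polarity affirmative g- → govedkhikhum.
Attach voice causative zoch- → zochgovedkhikhum.
Apply vowel harmony: zochgovedkhikhum → zochgovadkhikhum.

zochgovadkhikhum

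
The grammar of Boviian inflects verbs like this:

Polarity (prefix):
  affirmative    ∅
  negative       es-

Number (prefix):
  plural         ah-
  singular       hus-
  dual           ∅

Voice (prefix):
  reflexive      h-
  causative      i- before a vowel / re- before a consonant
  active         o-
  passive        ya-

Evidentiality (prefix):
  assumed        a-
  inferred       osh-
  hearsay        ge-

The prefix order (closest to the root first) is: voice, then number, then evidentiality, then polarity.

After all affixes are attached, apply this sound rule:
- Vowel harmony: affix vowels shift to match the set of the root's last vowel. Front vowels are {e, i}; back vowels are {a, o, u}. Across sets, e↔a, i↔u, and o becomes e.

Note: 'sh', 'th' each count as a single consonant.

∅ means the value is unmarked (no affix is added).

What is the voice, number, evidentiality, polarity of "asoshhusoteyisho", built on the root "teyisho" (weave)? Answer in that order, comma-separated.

Segment: es-osh-hus-o-teyisho.
voice: o- → active.
number: hus- → singular.
evidentiality: osh- → inferred.
polarity: es- → negative.

active, singular, inferred, negative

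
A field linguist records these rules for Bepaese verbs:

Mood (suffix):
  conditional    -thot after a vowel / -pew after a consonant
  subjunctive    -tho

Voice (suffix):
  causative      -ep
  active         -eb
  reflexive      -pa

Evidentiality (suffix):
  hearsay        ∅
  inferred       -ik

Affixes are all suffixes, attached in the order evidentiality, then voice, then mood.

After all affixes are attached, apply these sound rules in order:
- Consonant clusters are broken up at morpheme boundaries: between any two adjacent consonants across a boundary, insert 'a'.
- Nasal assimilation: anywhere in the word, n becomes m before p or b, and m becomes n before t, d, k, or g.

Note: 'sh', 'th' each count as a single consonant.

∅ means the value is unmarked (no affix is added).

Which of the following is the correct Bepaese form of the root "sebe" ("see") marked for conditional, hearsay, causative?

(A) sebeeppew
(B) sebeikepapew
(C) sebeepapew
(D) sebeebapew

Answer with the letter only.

C

evidentiality = hearsay: zero marking, form stays sebe.
Attach voice causative -ep → sebeep.
Attach mood conditional -pew (after consonant 'p') → sebeeppew.
Apply epenthesis: sebeeppew → sebeepapew.
Nasal assimilation: no change.
So the correct form is sebeepapew, option (C).
(D) sebeebapew is wrong: it uses active instead of causative for voice.
(A) sebeeppew is wrong: it fails to apply the sound rule(s).
(B) sebeikepapew is wrong: it uses inferred instead of hearsay for evidentiality.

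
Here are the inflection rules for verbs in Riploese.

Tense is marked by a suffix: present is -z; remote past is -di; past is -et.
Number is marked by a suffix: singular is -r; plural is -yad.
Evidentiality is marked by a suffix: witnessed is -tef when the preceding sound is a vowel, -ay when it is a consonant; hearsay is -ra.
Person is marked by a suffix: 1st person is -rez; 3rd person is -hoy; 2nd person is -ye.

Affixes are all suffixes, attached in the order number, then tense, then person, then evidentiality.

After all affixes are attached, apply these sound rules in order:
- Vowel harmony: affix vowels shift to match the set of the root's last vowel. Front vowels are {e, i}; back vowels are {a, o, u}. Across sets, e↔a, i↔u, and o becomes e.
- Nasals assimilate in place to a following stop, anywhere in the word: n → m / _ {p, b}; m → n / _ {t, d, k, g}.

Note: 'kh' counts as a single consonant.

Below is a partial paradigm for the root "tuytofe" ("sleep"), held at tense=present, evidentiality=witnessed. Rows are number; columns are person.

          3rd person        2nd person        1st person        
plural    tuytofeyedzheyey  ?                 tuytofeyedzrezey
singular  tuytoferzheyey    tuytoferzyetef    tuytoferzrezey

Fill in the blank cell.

tuytofeyedzyetef

Attach number plural -yad → tuytofeyad.
Attach tense present -z → tuytofeyadz.
Attach person 2nd person -ye → tuytofeyadzye.
Attach evidentiality witnessed -tef (after vowel 'e') → tuytofeyadzyetef.
Apply vowel harmony: tuytofeyadzyetef → tuytofeyedzyetef.
Nasal assimilation: no change.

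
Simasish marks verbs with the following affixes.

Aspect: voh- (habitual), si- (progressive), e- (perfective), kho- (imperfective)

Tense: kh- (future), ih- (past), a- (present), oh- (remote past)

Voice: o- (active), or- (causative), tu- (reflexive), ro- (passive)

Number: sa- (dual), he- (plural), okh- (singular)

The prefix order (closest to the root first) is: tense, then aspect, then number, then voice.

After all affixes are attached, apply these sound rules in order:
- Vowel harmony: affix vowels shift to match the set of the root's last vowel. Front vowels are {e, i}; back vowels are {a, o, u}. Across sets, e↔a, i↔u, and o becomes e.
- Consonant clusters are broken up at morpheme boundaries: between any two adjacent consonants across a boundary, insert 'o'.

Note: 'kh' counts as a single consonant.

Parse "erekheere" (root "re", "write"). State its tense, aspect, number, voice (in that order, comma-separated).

Segment: or-okh-e-a-re.
tense: a- → present.
aspect: e- → perfective.
number: okh- → singular.
voice: or- → causative.

present, perfective, singular, causative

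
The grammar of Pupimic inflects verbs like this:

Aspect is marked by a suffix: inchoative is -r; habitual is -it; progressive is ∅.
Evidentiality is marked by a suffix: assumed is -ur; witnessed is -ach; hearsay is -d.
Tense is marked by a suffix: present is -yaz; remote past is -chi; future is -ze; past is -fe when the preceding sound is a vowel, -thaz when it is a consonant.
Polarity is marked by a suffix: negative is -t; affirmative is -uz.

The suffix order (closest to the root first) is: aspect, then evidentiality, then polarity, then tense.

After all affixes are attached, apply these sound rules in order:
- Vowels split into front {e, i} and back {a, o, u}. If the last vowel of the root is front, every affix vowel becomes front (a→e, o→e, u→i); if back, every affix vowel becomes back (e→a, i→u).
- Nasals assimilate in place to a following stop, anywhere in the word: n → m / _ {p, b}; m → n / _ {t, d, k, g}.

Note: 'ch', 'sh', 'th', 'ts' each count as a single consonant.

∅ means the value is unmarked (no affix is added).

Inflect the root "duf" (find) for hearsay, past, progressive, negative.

aspect = progressive: zero marking, form stays duf.
Attach evidentiality hearsay -d → dufd.
Attach polarity negative -t → dufdt.
Attach tense past -thaz (after consonant 't') → dufdtthaz.
Vowel harmony: no change.
Nasal assimilation: no change.

dufdtthaz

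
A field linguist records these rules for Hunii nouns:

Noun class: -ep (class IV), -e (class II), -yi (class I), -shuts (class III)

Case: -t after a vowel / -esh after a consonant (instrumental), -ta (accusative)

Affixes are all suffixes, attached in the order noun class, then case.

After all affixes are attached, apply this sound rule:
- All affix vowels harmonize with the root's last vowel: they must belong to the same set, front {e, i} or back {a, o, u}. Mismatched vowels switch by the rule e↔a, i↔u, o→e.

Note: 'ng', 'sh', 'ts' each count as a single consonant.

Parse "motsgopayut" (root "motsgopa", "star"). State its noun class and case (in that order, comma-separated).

Segment: motsgopa-yi-t.
noun class: -yi → class I.
case: -t/esh → instrumental.

class I, instrumental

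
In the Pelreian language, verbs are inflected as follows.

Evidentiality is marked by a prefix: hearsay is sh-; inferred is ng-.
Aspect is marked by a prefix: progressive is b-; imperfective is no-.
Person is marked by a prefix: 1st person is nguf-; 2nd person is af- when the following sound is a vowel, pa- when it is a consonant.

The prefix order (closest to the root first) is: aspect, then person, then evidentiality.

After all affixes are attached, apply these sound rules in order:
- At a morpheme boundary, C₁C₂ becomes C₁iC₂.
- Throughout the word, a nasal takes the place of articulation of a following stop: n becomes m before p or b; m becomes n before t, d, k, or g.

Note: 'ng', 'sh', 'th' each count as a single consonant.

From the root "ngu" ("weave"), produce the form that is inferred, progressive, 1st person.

Attach aspect progressive b- → bngu.
Attach person 1st person nguf- → ngufbngu.
Attach evidentiality inferred ng- → ngngufbngu.
Apply epenthesis: ngngufbngu → ngingufibingu.
Nasal assimilation: no change.

ngingufibingu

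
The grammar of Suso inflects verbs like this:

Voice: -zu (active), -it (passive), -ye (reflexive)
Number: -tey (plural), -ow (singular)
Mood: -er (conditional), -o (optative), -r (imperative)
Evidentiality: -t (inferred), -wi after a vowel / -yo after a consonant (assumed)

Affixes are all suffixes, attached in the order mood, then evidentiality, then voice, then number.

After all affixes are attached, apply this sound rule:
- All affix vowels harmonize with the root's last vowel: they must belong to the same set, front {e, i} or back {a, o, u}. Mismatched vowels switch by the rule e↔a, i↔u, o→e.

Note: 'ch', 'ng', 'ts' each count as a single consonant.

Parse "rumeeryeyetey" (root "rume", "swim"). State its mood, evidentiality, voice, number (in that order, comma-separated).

conditional, assumed, reflexive, plural

Segment: rume-er-yo-ye-tey.
mood: -er → conditional.
evidentiality: -wi/yo → assumed.
voice: -ye → reflexive.
number: -tey → plural.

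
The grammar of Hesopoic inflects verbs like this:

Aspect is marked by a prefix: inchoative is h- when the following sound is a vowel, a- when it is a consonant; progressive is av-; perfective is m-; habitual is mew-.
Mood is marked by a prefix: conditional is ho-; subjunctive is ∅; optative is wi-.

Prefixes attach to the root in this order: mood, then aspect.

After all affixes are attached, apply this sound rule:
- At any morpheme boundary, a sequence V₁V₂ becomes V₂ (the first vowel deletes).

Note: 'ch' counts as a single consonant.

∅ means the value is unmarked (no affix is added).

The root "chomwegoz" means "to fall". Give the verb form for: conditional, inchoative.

Attach mood conditional ho- → hochomwegoz.
Attach aspect inchoative a- (before consonant 'h') → ahochomwegoz.
Vowel deletion: no change.

ahochomwegoz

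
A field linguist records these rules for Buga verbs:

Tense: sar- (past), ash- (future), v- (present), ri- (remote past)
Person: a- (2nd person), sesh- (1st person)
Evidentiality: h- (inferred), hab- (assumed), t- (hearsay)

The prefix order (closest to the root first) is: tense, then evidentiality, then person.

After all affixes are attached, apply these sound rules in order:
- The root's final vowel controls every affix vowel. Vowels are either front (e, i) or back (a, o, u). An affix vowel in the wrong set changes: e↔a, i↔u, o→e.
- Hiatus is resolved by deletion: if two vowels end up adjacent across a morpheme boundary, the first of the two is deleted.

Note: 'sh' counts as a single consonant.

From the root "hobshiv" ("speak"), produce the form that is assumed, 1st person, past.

Attach tense past sar- → sarhobshiv.
Attach evidentiality assumed hab- → habsarhobshiv.
Attach person 1st person sesh- → seshhabsarhobshiv.
Apply vowel harmony: seshhabsarhobshiv → seshhebserhobshiv.
Vowel deletion: no change.

seshhebserhobshiv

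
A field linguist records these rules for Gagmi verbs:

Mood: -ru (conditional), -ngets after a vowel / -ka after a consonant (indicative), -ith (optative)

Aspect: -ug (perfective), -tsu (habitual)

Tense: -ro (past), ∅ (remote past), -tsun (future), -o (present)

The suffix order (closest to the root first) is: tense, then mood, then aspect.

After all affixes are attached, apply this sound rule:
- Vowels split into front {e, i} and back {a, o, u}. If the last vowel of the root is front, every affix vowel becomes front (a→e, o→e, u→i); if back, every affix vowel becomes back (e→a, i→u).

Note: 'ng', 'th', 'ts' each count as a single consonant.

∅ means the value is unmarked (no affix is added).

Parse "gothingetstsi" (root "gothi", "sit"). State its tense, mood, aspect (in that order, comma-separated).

Segment: gothi-ngets-tsu.
tense: ∅ → remote past.
mood: -ngets/ka → indicative.
aspect: -tsu → habitual.

remote past, indicative, habitual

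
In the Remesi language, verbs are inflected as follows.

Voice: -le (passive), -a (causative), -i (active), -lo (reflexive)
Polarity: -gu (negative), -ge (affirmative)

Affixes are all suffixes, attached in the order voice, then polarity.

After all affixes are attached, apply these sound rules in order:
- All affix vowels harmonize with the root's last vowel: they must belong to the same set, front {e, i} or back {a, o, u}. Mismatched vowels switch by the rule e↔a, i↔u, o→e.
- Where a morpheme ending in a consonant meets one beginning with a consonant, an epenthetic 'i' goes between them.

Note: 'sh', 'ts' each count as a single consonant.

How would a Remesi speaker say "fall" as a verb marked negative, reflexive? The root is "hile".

Attach voice reflexive -lo → hilelo.
Attach polarity negative -gu → hilelogu.
Apply vowel harmony: hilelogu → hilelegi.
Epenthesis: no change.

hilelegi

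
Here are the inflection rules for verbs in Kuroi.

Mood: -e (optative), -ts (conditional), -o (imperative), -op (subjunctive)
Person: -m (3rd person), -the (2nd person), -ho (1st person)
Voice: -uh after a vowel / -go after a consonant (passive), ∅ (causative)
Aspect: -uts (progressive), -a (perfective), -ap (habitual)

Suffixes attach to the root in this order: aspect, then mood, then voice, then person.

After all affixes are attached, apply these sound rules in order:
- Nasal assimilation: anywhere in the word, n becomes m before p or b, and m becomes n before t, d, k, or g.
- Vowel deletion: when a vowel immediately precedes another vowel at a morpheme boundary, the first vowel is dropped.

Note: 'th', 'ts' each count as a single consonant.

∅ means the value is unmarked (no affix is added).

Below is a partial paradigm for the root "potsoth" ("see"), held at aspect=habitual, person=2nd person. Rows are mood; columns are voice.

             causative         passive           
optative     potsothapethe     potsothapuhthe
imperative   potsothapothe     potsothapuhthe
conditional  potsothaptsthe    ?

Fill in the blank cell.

Attach aspect habitual -ap → potsothap.
Attach mood conditional -ts → potsothapts.
Attach voice passive -go (after consonant 'ts') → potsothaptsgo.
Attach person 2nd person -the → potsothaptsgothe.
Nasal assimilation: no change.
Vowel deletion: no change.

potsothaptsgothe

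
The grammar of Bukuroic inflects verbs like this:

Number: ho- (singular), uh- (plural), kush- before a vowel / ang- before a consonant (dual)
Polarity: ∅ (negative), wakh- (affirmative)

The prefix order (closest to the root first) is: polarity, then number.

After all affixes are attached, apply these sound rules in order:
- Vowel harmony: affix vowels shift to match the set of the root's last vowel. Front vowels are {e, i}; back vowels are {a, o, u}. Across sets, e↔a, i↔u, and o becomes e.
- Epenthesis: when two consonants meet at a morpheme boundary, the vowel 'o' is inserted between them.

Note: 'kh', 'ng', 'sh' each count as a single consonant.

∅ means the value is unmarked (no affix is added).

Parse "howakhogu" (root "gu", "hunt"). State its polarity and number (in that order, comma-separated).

affirmative, singular

Segment: ho-wakh-gu.
polarity: wakh- → affirmative.
number: ho- → singular.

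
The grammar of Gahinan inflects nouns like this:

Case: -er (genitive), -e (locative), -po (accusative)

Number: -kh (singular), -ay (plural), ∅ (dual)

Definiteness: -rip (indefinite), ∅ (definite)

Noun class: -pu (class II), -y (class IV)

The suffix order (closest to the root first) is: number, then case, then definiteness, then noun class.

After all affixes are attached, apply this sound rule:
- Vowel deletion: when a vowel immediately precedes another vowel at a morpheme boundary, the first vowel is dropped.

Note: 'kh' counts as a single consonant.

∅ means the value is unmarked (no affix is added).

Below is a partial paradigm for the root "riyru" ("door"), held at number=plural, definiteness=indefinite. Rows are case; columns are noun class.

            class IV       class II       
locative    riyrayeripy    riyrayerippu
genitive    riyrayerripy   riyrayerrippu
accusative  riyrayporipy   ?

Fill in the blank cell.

Attach number plural -ay → riyruay.
Attach case accusative -po → riyruaypo.
Attach definiteness indefinite -rip → riyruayporip.
Attach noun class class II -pu → riyruayporippu.
Apply vowel deletion: riyruayporippu → riyrayporippu.

riyrayporippu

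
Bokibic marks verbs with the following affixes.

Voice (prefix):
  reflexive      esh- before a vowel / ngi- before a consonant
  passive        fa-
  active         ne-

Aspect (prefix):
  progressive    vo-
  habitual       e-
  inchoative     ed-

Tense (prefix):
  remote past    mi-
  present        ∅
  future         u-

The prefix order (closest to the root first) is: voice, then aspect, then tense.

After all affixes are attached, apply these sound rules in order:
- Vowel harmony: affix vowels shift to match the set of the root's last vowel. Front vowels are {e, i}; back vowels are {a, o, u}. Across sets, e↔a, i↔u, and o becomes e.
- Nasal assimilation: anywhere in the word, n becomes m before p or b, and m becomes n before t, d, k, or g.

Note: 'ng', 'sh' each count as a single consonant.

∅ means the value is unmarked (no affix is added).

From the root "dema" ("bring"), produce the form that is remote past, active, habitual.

Attach voice active ne- → nedema.
Attach aspect habitual e- → enedema.
Attach tense remote past mi- → mienedema.
Apply vowel harmony: mienedema → muanadema.
Nasal assimilation: no change.

muanadema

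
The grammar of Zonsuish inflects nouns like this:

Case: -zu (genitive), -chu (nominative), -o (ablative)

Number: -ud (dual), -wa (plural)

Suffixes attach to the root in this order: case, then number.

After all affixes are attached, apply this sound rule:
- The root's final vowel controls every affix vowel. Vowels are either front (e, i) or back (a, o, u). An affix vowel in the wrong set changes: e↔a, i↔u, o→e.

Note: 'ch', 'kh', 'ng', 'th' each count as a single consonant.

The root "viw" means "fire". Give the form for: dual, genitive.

Attach case genitive -zu → viwzu.
Attach number dual -ud → viwzuud.
Apply vowel harmony: viwzuud → viwziid.

viwziid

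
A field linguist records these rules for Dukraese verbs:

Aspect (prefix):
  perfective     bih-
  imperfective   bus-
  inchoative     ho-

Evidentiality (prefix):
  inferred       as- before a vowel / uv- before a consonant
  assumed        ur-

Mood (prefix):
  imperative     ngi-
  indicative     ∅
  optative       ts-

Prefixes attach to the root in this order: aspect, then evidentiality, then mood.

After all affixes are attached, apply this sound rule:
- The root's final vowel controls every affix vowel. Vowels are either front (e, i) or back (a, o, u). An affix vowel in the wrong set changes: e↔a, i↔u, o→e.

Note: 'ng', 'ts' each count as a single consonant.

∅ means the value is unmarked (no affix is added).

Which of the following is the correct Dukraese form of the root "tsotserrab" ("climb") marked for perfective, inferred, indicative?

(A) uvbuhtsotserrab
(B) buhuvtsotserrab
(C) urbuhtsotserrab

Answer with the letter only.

A

Attach aspect perfective bih- → bihtsotserrab.
Attach evidentiality inferred uv- (before consonant 'b') → uvbihtsotserrab.
mood = indicative: zero marking, form stays uvbihtsotserrab.
Apply vowel harmony: uvbihtsotserrab → uvbuhtsotserrab.
So the correct form is uvbuhtsotserrab, option (A).
(C) urbuhtsotserrab is wrong: it uses assumed instead of inferred for evidentiality.
(B) buhuvtsotserrab is wrong: it has the affixes in the wrong order.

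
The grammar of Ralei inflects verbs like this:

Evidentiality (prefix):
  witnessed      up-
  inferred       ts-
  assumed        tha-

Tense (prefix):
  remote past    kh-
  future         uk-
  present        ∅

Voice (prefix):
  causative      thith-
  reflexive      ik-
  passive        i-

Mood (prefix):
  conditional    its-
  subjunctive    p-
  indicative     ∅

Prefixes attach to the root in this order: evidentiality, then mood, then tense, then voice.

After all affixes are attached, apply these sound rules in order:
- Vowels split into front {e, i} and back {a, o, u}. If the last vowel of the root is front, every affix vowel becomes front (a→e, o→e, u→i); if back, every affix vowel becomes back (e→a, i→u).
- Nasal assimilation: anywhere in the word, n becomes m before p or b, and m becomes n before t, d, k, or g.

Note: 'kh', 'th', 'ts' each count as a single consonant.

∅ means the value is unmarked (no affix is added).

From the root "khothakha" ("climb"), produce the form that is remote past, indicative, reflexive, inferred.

ukkhtskhothakha

Attach evidentiality inferred ts- → tskhothakha.
mood = indicative: zero marking, form stays tskhothakha.
Attach tense remote past kh- → khtskhothakha.
Attach voice reflexive ik- → ikkhtskhothakha.
Apply vowel harmony: ikkhtskhothakha → ukkhtskhothakha.
Nasal assimilation: no change.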